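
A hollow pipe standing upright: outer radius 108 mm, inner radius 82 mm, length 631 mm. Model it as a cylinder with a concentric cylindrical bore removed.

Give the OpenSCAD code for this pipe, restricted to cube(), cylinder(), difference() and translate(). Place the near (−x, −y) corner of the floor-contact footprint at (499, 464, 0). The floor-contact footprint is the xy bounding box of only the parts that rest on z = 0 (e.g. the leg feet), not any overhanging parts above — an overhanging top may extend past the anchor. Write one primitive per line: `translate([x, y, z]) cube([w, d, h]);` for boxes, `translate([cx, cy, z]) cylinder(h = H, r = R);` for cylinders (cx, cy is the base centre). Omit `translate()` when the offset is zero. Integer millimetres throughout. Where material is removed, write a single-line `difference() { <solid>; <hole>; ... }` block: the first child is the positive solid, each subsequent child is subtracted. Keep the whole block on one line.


difference() { translate([607, 572, 0]) cylinder(h = 631, r = 108); translate([607, 572, 0]) cylinder(h = 631, r = 82); }


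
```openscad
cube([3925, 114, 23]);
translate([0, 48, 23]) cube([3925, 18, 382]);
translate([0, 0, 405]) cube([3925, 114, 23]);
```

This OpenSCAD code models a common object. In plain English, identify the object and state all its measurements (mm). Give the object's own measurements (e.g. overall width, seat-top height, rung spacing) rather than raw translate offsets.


An I-beam lying along x, 3925 mm long. Overall section height 428 mm. Two flanges 114 mm wide (y) and 23 mm thick, one on the floor and one at the top; a web 18 mm thick runs between them, centred on the flange width.


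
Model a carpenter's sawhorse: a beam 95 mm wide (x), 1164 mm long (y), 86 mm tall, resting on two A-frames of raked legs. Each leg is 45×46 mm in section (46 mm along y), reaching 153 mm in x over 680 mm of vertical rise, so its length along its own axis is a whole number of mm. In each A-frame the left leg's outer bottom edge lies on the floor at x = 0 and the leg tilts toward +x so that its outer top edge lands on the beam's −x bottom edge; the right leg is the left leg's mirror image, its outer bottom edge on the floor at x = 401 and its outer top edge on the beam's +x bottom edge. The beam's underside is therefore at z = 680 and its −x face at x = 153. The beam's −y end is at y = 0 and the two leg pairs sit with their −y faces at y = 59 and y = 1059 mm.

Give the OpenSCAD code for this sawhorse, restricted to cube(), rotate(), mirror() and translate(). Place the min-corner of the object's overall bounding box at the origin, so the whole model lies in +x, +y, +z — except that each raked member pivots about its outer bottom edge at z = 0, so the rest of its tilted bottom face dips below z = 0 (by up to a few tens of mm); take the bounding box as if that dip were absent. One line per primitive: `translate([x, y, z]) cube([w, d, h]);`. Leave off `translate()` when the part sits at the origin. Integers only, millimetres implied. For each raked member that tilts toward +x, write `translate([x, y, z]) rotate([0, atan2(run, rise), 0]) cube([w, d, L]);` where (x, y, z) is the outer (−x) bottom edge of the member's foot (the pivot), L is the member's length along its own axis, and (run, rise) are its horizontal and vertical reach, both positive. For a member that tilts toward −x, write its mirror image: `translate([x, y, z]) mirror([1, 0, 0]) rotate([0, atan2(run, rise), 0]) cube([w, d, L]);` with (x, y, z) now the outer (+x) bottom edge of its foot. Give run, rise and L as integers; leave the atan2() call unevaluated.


translate([153, 0, 680]) cube([95, 1164, 86]);
translate([0, 59, 0]) rotate([0, atan2(153, 680), 0]) cube([45, 46, 697]);
translate([401, 59, 0]) mirror([1, 0, 0]) rotate([0, atan2(153, 680), 0]) cube([45, 46, 697]);
translate([0, 1059, 0]) rotate([0, atan2(153, 680), 0]) cube([45, 46, 697]);
translate([401, 1059, 0]) mirror([1, 0, 0]) rotate([0, atan2(153, 680), 0]) cube([45, 46, 697]);


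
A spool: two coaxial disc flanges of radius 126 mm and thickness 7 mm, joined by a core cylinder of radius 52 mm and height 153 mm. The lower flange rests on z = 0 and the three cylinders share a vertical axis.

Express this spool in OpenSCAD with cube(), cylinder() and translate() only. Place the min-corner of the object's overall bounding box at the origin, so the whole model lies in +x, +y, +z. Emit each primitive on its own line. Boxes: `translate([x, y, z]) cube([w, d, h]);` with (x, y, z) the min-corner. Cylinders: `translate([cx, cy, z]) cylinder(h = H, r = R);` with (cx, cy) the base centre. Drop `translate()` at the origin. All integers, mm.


translate([126, 126, 0]) cylinder(h = 7, r = 126);
translate([126, 126, 7]) cylinder(h = 153, r = 52);
translate([126, 126, 160]) cylinder(h = 7, r = 126);


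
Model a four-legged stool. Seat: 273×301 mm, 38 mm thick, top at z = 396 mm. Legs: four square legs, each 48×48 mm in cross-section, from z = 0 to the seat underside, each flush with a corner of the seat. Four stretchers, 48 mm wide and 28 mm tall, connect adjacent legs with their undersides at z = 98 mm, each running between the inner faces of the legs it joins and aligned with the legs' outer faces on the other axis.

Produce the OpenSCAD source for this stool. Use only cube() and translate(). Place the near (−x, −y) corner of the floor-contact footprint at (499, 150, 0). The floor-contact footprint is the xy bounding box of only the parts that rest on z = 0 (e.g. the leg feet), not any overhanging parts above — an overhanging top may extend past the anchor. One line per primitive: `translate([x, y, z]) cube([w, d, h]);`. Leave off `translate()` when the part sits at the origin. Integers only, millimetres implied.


// leg_h = 396 - 38 = 358
// stretcher span = 273 - 2*48 = 177
translate([499, 150, 358]) cube([273, 301, 38]);
translate([499, 150, 0]) cube([48, 48, 358]);
translate([724, 150, 0]) cube([48, 48, 358]);
translate([499, 403, 0]) cube([48, 48, 358]);
translate([724, 403, 0]) cube([48, 48, 358]);
translate([547, 150, 98]) cube([177, 48, 28]);
translate([547, 403, 98]) cube([177, 48, 28]);
translate([499, 198, 98]) cube([48, 205, 28]);
translate([724, 198, 98]) cube([48, 205, 28]);


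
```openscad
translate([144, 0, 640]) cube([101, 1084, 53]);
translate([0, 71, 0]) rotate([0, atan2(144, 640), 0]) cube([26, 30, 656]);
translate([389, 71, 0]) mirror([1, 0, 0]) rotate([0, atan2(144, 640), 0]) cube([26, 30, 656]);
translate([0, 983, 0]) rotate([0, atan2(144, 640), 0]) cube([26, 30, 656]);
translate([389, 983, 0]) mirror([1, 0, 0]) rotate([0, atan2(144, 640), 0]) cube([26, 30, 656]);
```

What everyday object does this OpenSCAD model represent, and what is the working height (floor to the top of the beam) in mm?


A sawhorse. The overall height is 693 mm.

A beam across two mirrored pairs of raked legs — a sawhorse. The beam's underside is at z = 640 (matching the legs' vertical rise in atan2(144, 640)) and the beam is 53 mm tall, so its top is at 640 + 53 = 693 mm. The raked legs top out at the beam's underside, so that is the highest point.


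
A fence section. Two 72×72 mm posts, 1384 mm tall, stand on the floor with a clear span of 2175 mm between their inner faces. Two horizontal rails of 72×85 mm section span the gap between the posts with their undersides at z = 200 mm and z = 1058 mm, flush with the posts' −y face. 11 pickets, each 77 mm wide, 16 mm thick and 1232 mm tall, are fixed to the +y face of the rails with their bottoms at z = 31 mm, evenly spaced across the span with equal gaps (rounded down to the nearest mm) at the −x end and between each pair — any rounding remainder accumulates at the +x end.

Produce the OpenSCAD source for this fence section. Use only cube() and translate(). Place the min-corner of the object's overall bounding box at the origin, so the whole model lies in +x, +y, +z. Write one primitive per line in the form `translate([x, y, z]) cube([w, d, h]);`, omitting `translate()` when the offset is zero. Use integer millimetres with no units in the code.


cube([72, 72, 1384]);
translate([2247, 0, 0]) cube([72, 72, 1384]);
translate([72, 0, 200]) cube([2175, 72, 85]);
translate([72, 0, 1058]) cube([2175, 72, 85]);
translate([182, 72, 31]) cube([77, 16, 1232]);
translate([369, 72, 31]) cube([77, 16, 1232]);
translate([556, 72, 31]) cube([77, 16, 1232]);
translate([743, 72, 31]) cube([77, 16, 1232]);
translate([930, 72, 31]) cube([77, 16, 1232]);
translate([1117, 72, 31]) cube([77, 16, 1232]);
translate([1304, 72, 31]) cube([77, 16, 1232]);
translate([1491, 72, 31]) cube([77, 16, 1232]);
translate([1678, 72, 31]) cube([77, 16, 1232]);
translate([1865, 72, 31]) cube([77, 16, 1232]);
translate([2052, 72, 31]) cube([77, 16, 1232]);


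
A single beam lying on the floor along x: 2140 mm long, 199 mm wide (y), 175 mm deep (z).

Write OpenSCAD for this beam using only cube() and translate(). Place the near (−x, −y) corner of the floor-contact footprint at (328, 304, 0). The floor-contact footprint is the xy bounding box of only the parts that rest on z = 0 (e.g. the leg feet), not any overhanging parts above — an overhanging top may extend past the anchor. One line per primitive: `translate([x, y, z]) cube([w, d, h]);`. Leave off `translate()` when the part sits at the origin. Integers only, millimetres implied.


translate([328, 304, 0]) cube([2140, 199, 175]);


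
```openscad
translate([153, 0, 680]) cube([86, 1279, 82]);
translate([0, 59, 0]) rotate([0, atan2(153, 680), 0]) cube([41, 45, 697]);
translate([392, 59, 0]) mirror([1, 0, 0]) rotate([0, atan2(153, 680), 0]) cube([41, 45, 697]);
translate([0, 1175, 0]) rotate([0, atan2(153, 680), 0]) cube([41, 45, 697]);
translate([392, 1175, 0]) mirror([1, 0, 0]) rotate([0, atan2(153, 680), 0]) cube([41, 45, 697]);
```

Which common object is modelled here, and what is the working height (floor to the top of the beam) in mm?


A sawhorse. The overall height is 762 mm.

A beam across two mirrored pairs of raked legs — a sawhorse. The beam's underside is at z = 680 (matching the legs' vertical rise in atan2(153, 680)) and the beam is 82 mm tall, so its top is at 680 + 82 = 762 mm. The raked legs top out at the beam's underside, so that is the highest point.


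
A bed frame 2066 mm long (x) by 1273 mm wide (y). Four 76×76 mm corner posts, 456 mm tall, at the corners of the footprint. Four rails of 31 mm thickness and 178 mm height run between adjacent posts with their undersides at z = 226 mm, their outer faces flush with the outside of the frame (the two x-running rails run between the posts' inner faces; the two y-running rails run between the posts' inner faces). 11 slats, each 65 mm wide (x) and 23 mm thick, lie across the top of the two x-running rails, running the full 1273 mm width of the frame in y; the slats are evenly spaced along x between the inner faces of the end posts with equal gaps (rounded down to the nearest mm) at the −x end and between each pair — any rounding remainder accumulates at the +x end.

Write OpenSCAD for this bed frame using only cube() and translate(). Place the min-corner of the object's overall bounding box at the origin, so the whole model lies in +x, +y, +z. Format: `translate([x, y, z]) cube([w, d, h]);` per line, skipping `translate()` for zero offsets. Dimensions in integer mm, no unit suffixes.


// slat z = rail_z + rail_h = 226 + 178 = 404
// slat gap = ⌊(1914 − 11·65) / 12⌋ = 99
cube([76, 76, 456]);
translate([0, 1197, 0]) cube([76, 76, 456]);
translate([1990, 0, 0]) cube([76, 76, 456]);
translate([1990, 1197, 0]) cube([76, 76, 456]);
translate([76, 0, 226]) cube([1914, 31, 178]);
translate([76, 1242, 226]) cube([1914, 31, 178]);
translate([0, 76, 226]) cube([31, 1121, 178]);
translate([2035, 76, 226]) cube([31, 1121, 178]);
translate([175, 0, 404]) cube([65, 1273, 23]);
translate([339, 0, 404]) cube([65, 1273, 23]);
translate([503, 0, 404]) cube([65, 1273, 23]);
translate([667, 0, 404]) cube([65, 1273, 23]);
translate([831, 0, 404]) cube([65, 1273, 23]);
translate([995, 0, 404]) cube([65, 1273, 23]);
translate([1159, 0, 404]) cube([65, 1273, 23]);
translate([1323, 0, 404]) cube([65, 1273, 23]);
translate([1487, 0, 404]) cube([65, 1273, 23]);
translate([1651, 0, 404]) cube([65, 1273, 23]);
translate([1815, 0, 404]) cube([65, 1273, 23]);


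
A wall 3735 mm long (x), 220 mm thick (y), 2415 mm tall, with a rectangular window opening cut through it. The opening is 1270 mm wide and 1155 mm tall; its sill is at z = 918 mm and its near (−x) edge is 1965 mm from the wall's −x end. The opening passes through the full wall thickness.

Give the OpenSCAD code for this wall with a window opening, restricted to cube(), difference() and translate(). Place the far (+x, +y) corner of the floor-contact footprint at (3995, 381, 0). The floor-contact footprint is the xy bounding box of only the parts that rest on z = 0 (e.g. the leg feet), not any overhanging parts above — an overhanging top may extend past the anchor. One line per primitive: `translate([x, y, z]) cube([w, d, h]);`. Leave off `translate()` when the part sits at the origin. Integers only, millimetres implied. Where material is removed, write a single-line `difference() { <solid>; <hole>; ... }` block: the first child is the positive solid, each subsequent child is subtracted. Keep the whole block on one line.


difference() { translate([260, 161, 0]) cube([3735, 220, 2415]); translate([2225, 161, 918]) cube([1270, 220, 1155]); }


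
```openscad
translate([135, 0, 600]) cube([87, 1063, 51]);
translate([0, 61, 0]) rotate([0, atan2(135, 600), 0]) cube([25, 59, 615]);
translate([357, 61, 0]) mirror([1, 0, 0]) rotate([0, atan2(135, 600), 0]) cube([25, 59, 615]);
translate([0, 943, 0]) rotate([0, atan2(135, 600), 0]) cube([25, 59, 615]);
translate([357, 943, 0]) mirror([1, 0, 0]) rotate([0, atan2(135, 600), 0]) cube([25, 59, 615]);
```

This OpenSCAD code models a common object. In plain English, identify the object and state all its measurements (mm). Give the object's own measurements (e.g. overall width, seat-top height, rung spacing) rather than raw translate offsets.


A sawhorse. A 87×1063×51 mm beam (x, y, z) sits on two A-frame leg pairs. Each pair is two raked legs of 25×59 mm section (59 mm along y) splaying symmetrically in x. Each leg rises 600 mm vertically over 135 mm of horizontal reach and is 615 mm long along its own axis. Every leg's outer bottom edge rests on the floor and its outer top edge meets a bottom edge of the beam — the left legs (tilting toward +x) meet the beam's −x bottom edge, the right legs (their mirror images, tilting toward −x) meet its +x bottom edge — so the leg tops tuck under the beam, the beam's underside is 600 mm above the floor, and the feet are 357 mm apart outside-to-outside with the beam centred between them. The two leg pairs are set in 61 mm from either end of the beam.


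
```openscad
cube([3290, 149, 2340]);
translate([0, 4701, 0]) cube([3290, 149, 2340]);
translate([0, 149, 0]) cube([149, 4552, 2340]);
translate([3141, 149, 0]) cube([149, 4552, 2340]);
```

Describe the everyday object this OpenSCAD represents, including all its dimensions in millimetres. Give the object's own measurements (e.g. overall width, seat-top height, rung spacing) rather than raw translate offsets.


The wall frame of a small rectangular building: four walls, each 2340 mm tall and 149 mm thick, enclosing a footprint 3290 mm (x) by 4850 mm (y) outside-to-outside, with no floor or roof. The front and back walls (the −y and +y sides) span the full width; the two side walls fit between them.


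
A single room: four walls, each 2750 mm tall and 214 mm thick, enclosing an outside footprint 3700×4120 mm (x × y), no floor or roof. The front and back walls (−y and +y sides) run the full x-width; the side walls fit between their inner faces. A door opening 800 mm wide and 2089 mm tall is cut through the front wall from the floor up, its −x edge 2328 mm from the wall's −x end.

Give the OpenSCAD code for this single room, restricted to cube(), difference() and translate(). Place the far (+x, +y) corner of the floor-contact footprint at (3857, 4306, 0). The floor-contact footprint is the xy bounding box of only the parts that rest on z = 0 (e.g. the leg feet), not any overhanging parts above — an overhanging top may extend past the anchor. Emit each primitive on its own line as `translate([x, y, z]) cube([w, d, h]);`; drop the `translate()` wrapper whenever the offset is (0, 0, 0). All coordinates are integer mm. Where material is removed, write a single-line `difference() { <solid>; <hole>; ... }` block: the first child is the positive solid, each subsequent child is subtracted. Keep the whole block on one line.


difference() { translate([157, 186, 0]) cube([3700, 214, 2750]); translate([2485, 186, 0]) cube([800, 214, 2089]); }
translate([157, 4092, 0]) cube([3700, 214, 2750]);
translate([157, 400, 0]) cube([214, 3692, 2750]);
translate([3643, 400, 0]) cube([214, 3692, 2750]);


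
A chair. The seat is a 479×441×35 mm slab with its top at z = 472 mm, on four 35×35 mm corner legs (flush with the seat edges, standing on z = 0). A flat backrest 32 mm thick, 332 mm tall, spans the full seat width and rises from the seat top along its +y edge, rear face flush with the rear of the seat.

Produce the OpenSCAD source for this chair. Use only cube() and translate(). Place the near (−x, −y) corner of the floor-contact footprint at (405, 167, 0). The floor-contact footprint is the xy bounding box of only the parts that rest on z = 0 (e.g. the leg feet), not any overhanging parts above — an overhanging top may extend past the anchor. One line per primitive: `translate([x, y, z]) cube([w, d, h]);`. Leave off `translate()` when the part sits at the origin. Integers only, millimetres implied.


translate([405, 167, 437]) cube([479, 441, 35]);
translate([405, 167, 0]) cube([35, 35, 437]);
translate([849, 167, 0]) cube([35, 35, 437]);
translate([405, 573, 0]) cube([35, 35, 437]);
translate([849, 573, 0]) cube([35, 35, 437]);
translate([405, 576, 472]) cube([479, 32, 332]);


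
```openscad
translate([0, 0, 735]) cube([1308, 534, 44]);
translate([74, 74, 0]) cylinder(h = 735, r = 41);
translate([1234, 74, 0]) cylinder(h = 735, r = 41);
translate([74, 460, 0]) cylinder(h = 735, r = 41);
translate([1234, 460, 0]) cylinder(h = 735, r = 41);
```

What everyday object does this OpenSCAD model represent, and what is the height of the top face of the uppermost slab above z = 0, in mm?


A table. The table height is 779 mm.

A 1308×534×44 slab sits at z = 735 on four Ø82 mm round legs — a table. The top surface is at 735 + 44 = 779 mm.


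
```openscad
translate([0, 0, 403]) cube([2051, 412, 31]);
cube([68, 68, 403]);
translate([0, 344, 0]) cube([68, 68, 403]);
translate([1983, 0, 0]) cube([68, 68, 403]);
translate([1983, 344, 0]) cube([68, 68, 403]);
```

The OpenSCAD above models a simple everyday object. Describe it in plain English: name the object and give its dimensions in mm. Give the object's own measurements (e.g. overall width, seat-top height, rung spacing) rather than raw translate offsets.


A bench: a 2051×412 mm seat slab, 31 mm thick, top at z = 434 mm, on four 68×68 mm square legs flush with the seat corners and standing on z = 0.


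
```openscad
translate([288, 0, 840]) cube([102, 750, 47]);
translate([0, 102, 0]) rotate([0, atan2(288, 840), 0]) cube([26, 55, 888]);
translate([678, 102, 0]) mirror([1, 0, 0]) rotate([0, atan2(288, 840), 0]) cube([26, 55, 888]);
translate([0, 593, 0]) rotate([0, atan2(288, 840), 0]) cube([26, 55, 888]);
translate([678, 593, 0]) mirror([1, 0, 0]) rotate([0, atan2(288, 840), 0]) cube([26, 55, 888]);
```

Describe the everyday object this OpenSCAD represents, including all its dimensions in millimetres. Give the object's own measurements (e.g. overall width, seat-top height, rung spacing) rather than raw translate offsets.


A sawhorse. A 102×750×47 mm beam (x, y, z) sits on two A-frame leg pairs. Each pair is two raked legs of 26×55 mm section (55 mm along y) splaying symmetrically in x. Each leg rises 840 mm vertically over 288 mm of horizontal reach and is 888 mm long along its own axis. Every leg's outer bottom edge rests on the floor and its outer top edge meets a bottom edge of the beam — the left legs (tilting toward +x) meet the beam's −x bottom edge, the right legs (their mirror images, tilting toward −x) meet its +x bottom edge — so the leg tops tuck under the beam, the beam's underside is 840 mm above the floor, and the feet are 678 mm apart outside-to-outside with the beam centred between them. The two leg pairs are set in 102 mm from either end of the beam.


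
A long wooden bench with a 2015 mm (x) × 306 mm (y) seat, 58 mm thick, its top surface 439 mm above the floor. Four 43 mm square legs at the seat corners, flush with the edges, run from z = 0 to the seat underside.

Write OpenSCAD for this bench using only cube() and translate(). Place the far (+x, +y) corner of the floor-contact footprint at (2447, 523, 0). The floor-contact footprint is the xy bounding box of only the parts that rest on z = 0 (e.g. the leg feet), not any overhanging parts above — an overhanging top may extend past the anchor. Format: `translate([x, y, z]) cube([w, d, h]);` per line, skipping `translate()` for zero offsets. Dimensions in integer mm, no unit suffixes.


translate([432, 217, 381]) cube([2015, 306, 58]);
translate([432, 217, 0]) cube([43, 43, 381]);
translate([432, 480, 0]) cube([43, 43, 381]);
translate([2404, 217, 0]) cube([43, 43, 381]);
translate([2404, 480, 0]) cube([43, 43, 381]);


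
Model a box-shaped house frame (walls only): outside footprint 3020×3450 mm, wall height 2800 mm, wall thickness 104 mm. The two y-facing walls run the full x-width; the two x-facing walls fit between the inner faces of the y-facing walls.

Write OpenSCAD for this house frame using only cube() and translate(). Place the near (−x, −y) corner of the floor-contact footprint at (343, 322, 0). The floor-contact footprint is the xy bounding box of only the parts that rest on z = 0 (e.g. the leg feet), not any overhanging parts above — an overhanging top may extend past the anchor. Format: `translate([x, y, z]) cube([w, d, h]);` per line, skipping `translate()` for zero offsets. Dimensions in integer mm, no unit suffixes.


translate([343, 322, 0]) cube([3020, 104, 2800]);
translate([343, 3668, 0]) cube([3020, 104, 2800]);
translate([343, 426, 0]) cube([104, 3242, 2800]);
translate([3259, 426, 0]) cube([104, 3242, 2800]);


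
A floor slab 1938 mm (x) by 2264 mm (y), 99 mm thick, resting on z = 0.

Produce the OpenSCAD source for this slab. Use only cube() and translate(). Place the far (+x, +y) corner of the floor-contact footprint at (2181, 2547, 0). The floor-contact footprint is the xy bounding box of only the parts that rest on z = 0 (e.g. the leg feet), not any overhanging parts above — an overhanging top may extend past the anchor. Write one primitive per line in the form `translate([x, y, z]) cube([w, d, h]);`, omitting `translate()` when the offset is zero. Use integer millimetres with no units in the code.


translate([243, 283, 0]) cube([1938, 2264, 99]);


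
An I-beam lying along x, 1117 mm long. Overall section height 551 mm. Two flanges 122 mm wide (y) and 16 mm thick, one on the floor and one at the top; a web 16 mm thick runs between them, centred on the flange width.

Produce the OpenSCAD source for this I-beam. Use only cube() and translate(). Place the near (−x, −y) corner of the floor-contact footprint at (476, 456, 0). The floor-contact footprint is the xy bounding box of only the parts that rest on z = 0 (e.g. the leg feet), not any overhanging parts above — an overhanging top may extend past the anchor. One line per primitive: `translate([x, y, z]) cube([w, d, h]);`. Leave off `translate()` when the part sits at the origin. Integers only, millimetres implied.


translate([476, 456, 0]) cube([1117, 122, 16]);
translate([476, 509, 16]) cube([1117, 16, 519]);
translate([476, 456, 535]) cube([1117, 122, 16]);


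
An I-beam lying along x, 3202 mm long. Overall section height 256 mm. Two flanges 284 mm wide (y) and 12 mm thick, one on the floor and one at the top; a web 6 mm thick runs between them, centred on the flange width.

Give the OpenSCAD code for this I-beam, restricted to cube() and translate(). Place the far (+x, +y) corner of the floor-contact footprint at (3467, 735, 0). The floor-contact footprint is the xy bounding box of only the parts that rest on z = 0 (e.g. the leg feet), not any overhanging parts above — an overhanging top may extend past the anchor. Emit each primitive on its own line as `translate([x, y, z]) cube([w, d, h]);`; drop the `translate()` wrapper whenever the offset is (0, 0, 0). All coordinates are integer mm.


translate([265, 451, 0]) cube([3202, 284, 12]);
translate([265, 590, 12]) cube([3202, 6, 232]);
translate([265, 451, 244]) cube([3202, 284, 12]);


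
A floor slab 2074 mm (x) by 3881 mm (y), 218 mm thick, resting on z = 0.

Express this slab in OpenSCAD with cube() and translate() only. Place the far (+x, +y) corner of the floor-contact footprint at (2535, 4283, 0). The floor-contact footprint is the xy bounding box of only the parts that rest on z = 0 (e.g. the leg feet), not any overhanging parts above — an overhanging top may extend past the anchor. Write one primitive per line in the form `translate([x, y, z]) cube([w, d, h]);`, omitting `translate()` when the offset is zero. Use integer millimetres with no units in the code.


translate([461, 402, 0]) cube([2074, 3881, 218]);


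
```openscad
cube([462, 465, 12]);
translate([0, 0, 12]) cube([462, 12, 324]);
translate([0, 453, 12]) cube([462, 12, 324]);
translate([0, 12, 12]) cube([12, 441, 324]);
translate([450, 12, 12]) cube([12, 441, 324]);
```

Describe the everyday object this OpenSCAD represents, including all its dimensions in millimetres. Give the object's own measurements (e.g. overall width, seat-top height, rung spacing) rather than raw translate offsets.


An open-topped rectangular box: outside dimensions 462×465×336 mm, with a uniform wall and base thickness of 12 mm. The base is a full 462×465 slab on the floor; four walls sit on top of the base. The front and back walls (the −y and +y sides) span the full width; the two side walls fit between them.


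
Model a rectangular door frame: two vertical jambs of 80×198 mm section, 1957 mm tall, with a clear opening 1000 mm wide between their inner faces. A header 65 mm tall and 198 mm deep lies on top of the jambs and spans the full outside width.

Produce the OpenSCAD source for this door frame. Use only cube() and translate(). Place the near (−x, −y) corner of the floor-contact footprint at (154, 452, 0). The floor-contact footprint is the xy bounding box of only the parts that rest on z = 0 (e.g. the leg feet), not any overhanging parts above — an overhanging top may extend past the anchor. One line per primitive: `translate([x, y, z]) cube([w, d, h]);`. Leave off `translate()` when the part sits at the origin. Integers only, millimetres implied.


translate([154, 452, 0]) cube([80, 198, 1957]);
translate([1234, 452, 0]) cube([80, 198, 1957]);
translate([154, 452, 1957]) cube([1160, 198, 65]);


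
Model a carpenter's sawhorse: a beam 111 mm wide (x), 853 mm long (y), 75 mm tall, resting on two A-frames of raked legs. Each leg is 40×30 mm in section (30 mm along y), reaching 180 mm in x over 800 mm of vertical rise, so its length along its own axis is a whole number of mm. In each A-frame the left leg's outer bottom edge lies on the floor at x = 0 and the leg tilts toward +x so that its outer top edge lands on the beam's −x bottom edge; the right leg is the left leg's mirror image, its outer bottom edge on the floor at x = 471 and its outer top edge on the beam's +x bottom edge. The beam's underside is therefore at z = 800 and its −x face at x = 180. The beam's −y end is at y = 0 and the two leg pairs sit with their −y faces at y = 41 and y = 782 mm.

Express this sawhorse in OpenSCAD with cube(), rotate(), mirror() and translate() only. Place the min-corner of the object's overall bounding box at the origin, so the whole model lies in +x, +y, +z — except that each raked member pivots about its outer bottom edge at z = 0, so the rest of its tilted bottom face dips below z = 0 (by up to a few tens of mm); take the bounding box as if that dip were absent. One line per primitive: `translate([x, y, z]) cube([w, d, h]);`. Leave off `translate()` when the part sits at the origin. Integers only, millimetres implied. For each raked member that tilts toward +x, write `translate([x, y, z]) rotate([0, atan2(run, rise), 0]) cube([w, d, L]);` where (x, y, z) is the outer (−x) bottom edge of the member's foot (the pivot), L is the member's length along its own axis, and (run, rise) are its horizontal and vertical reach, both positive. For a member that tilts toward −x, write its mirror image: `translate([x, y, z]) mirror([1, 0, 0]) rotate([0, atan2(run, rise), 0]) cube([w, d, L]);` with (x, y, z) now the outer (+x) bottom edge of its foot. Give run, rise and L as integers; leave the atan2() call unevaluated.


translate([180, 0, 800]) cube([111, 853, 75]);
translate([0, 41, 0]) rotate([0, atan2(180, 800), 0]) cube([40, 30, 820]);
translate([471, 41, 0]) mirror([1, 0, 0]) rotate([0, atan2(180, 800), 0]) cube([40, 30, 820]);
translate([0, 782, 0]) rotate([0, atan2(180, 800), 0]) cube([40, 30, 820]);
translate([471, 782, 0]) mirror([1, 0, 0]) rotate([0, atan2(180, 800), 0]) cube([40, 30, 820]);


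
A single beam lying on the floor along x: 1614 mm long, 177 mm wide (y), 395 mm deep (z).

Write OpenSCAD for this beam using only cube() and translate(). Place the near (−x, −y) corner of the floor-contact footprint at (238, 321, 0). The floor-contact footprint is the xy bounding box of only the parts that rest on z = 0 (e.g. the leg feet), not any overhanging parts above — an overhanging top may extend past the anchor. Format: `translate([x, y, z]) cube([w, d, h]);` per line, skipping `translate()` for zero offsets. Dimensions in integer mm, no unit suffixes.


translate([238, 321, 0]) cube([1614, 177, 395]);


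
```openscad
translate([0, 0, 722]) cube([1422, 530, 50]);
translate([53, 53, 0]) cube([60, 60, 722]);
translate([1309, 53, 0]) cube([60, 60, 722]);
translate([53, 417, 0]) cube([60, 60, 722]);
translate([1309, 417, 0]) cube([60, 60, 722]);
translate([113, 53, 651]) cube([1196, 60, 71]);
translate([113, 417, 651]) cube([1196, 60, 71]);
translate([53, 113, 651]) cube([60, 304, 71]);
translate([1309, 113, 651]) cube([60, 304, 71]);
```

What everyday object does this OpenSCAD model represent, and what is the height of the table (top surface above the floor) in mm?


A table. The table height is 772 mm.

A 1422×530×50 slab sits at z = 722 on four 60 mm square posts — a table. The top surface is at 722 + 50 = 772 mm.


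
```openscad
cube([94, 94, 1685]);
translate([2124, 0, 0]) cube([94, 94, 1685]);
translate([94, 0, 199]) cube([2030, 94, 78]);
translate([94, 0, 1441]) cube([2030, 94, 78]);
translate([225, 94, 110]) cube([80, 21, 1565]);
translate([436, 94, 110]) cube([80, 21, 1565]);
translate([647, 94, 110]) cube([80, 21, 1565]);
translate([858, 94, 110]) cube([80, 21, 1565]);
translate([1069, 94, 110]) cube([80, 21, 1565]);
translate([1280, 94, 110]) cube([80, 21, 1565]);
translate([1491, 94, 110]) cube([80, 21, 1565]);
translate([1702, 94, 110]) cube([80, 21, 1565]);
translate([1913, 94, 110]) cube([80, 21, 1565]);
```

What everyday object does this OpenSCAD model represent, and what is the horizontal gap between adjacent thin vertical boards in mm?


A fence section. The picket gap is 131 mm.

Two posts, two rails, 9 pickets — a fence section. Span 2030 mm holds 9 pickets of 80 mm with 10 equal gaps: ⌊(2030 − 9·80) / 10⌋ = 131 mm.


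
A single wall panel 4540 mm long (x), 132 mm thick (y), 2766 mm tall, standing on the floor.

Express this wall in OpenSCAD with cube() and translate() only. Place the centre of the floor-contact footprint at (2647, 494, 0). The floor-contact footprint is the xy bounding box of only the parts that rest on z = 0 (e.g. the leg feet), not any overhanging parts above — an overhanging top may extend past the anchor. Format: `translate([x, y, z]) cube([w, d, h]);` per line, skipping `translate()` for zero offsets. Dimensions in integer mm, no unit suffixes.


translate([377, 428, 0]) cube([4540, 132, 2766]);


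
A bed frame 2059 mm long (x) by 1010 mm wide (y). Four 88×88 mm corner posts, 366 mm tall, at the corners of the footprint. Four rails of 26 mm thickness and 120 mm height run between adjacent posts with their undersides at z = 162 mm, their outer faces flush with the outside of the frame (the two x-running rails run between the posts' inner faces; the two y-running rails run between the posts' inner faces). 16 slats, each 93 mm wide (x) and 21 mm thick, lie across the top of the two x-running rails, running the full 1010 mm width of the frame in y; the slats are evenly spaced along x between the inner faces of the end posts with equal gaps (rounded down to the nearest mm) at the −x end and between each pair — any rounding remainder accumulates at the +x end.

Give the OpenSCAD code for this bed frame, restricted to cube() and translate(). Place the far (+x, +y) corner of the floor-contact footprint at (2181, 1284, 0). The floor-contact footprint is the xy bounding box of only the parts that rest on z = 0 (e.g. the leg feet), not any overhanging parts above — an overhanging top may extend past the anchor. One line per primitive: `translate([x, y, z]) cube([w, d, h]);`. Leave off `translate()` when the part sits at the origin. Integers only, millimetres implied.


translate([122, 274, 0]) cube([88, 88, 366]);
translate([122, 1196, 0]) cube([88, 88, 366]);
translate([2093, 274, 0]) cube([88, 88, 366]);
translate([2093, 1196, 0]) cube([88, 88, 366]);
translate([210, 274, 162]) cube([1883, 26, 120]);
translate([210, 1258, 162]) cube([1883, 26, 120]);
translate([122, 362, 162]) cube([26, 834, 120]);
translate([2155, 362, 162]) cube([26, 834, 120]);
translate([233, 274, 282]) cube([93, 1010, 21]);
translate([349, 274, 282]) cube([93, 1010, 21]);
translate([465, 274, 282]) cube([93, 1010, 21]);
translate([581, 274, 282]) cube([93, 1010, 21]);
translate([697, 274, 282]) cube([93, 1010, 21]);
translate([813, 274, 282]) cube([93, 1010, 21]);
translate([929, 274, 282]) cube([93, 1010, 21]);
translate([1045, 274, 282]) cube([93, 1010, 21]);
translate([1161, 274, 282]) cube([93, 1010, 21]);
translate([1277, 274, 282]) cube([93, 1010, 21]);
translate([1393, 274, 282]) cube([93, 1010, 21]);
translate([1509, 274, 282]) cube([93, 1010, 21]);
translate([1625, 274, 282]) cube([93, 1010, 21]);
translate([1741, 274, 282]) cube([93, 1010, 21]);
translate([1857, 274, 282]) cube([93, 1010, 21]);
translate([1973, 274, 282]) cube([93, 1010, 21]);


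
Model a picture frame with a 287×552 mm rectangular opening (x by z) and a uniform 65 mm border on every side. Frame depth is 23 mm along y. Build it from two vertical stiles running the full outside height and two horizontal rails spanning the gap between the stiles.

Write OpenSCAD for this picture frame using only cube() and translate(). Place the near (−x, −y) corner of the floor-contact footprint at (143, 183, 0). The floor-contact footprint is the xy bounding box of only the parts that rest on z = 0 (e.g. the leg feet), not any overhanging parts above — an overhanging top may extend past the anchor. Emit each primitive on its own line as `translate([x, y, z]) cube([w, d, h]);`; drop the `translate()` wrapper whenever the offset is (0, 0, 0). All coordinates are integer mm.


translate([143, 183, 0]) cube([65, 23, 682]);
translate([495, 183, 0]) cube([65, 23, 682]);
translate([208, 183, 0]) cube([287, 23, 65]);
translate([208, 183, 617]) cube([287, 23, 65]);


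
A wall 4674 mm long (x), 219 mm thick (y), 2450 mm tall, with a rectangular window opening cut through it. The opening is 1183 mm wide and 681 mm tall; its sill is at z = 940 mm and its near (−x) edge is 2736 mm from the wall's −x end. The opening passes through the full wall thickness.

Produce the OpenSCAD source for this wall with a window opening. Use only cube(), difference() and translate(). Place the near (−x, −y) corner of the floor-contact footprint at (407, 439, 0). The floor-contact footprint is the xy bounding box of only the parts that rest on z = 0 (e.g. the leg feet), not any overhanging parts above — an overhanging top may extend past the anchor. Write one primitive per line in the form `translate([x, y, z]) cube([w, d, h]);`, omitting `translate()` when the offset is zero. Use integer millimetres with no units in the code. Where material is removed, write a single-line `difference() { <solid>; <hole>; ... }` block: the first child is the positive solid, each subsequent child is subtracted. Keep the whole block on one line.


difference() { translate([407, 439, 0]) cube([4674, 219, 2450]); translate([3143, 439, 940]) cube([1183, 219, 681]); }


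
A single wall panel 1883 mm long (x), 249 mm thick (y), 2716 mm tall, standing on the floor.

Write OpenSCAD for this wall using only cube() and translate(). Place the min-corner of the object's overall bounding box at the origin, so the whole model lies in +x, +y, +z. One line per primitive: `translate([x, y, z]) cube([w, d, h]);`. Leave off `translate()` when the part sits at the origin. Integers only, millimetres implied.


cube([1883, 249, 2716]);


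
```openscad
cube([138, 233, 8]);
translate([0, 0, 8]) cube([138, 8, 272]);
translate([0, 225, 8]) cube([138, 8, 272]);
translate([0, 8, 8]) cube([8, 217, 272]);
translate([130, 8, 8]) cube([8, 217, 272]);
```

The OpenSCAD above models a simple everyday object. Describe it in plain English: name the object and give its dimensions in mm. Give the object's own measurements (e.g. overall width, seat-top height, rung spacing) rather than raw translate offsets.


An open-topped rectangular box: outside dimensions 138×233×280 mm, with a uniform wall and base thickness of 8 mm. The base is a full 138×233 slab on the floor; four walls sit on top of the base. The front and back walls (the −y and +y sides) span the full width; the two side walls fit between them.


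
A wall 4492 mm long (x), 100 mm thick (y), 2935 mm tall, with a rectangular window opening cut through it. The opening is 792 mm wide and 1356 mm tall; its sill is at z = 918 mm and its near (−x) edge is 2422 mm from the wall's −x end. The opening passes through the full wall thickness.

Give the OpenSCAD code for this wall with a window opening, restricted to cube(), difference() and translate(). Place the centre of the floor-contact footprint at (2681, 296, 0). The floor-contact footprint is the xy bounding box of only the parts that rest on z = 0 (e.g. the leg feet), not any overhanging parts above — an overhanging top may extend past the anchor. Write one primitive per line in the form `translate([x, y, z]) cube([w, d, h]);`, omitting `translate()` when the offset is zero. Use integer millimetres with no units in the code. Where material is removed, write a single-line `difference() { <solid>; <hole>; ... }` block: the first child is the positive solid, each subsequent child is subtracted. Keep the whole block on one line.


difference() { translate([435, 246, 0]) cube([4492, 100, 2935]); translate([2857, 246, 918]) cube([792, 100, 1356]); }


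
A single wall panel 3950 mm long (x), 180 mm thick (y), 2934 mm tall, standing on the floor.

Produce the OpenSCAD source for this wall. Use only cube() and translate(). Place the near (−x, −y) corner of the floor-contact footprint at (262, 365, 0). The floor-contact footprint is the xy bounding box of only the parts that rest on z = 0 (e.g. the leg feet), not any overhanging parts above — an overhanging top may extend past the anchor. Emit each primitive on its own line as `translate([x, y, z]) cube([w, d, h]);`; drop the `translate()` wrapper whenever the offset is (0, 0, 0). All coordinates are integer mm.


translate([262, 365, 0]) cube([3950, 180, 2934]);
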